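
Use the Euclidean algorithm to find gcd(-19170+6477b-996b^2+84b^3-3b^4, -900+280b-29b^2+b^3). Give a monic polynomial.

90-19b+b^2

Apply the Euclidean algorithm:
  -3b^4+84b^3-996b^2+6477b-19170 = (-3b-3)(b^3-29b^2+280b-900) + (-243b^2+4617b-21870)
  b^3-29b^2+280b-900 = (-(1/243)b+10/243)(-243b^2+4617b-21870) + (0)
Last nonzero remainder: -243b^2+4617b-21870. Dividing through by -243 gives the monic gcd b^2-19b+90.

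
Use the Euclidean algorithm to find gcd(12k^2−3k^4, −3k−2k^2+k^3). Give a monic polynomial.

k

Apply the Euclidean algorithm:
  −3k^4+12k^2 = (−3k−6)(k^3−2k^2−3k) + (−9k^2−18k)
  k^3−2k^2−3k = (−(1/9)k+4/9)(−9k^2−18k) + (5k)
  −9k^2−18k = (−(9/5)k−18/5)(5k) + (0)
Last nonzero remainder: 5k. Dividing through by 5 gives the monic gcd k.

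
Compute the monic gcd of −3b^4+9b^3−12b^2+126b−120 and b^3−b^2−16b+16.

b^2−5b+4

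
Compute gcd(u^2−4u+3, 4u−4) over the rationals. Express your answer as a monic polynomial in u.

Apply the Euclidean algorithm:
  u^2−4u+3 = ((1/4)u−3/4)(4u−4) + (0)
Last nonzero remainder: 4u−4. Dividing through by 4 gives the monic gcd u−1.

u−1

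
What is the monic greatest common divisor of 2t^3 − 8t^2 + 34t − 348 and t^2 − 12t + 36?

t − 6

Euclidean algorithm in ℚ[t]:
  2t^3 − 8t^2 + 34t − 348 = (2t + 16)(t^2 − 12t + 36) + (154t − 924)
  t^2 − 12t + 36 = ((1/154)t − 3/77)(154t − 924) + (0)
Last nonzero remainder: 154t − 924. Dividing through by 154 gives the monic gcd t − 6.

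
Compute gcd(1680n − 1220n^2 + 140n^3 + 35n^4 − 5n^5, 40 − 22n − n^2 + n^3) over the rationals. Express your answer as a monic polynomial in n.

By polynomial division,
  −5n^5 + 35n^4 + 140n^3 − 1220n^2 + 1680n = (−5n^2 + 30n + 60)(n^3 − n^2 − 22n + 40) + (−300n^2 + 1800n − 2400)
  n^3 − n^2 − 22n + 40 = (−(1/300)n − 1/60)(−300n^2 + 1800n − 2400) + (0)
Last nonzero remainder: −300n^2 + 1800n − 2400. Dividing through by −300 gives the monic gcd n^2 − 6n + 8.

8 − 6n + n^2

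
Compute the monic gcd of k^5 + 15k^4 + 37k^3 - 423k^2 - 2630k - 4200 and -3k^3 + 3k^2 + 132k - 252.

Apply the Euclidean algorithm:
  k^5 + 15k^4 + 37k^3 - 423k^2 - 2630k - 4200 = (-(1/3)k^2 - (16/3)k - 97/3)(-3k^3 + 3k^2 + 132k - 252) + (294k^2 + 294k - 12348)
  -3k^3 + 3k^2 + 132k - 252 = (-(1/98)k + 1/49)(294k^2 + 294k - 12348) + (0)
Last nonzero remainder: 294k^2 + 294k - 12348. Dividing through by 294 gives the monic gcd k^2 + k - 42.

k^2 + k - 42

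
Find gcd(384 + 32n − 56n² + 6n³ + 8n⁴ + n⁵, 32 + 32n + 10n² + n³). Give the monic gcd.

Repeated division with remainder:
  n⁵ + 8n⁴ + 6n³ − 56n² + 32n + 384 = (n² − 2n − 6)(n³ + 10n² + 32n + 32) + (36n² + 288n + 576)
  n³ + 10n² + 32n + 32 = ((1/36)n + 1/18)(36n² + 288n + 576) + (0)
Last nonzero remainder: 36n² + 288n + 576. Dividing through by 36 gives the monic gcd n² + 8n + 16.

16 + 8n + n²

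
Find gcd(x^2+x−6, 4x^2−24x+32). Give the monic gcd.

Euclidean algorithm in ℚ[x]:
  x^2+x−6 = (1/4)(4x^2−24x+32) + (7x−14)
  4x^2−24x+32 = ((4/7)x−16/7)(7x−14) + (0)
Last nonzero remainder: 7x−14. Dividing through by 7 gives the monic gcd x−2.

x−2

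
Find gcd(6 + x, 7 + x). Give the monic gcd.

Apply the Euclidean algorithm:
  x + 6 = (x + 7) + (-1)
  x + 7 = (-x - 7)(-1) + (0)
The last nonzero remainder is the constant -1, so the polynomials are coprime and gcd = 1.

1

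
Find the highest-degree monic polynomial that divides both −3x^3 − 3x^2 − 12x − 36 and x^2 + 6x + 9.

Euclidean algorithm in ℚ[x]:
  −3x^3 − 3x^2 − 12x − 36 = (−3x + 15)(x^2 + 6x + 9) + (−75x − 171)
  x^2 + 6x + 9 = (−(1/75)x − 31/625)(−75x − 171) + (324/625)
  −75x − 171 = (−(15625/108)x − 11875/36)(324/625) + (0)
The last nonzero remainder is the constant 324/625, so the polynomials are coprime and gcd = 1.

1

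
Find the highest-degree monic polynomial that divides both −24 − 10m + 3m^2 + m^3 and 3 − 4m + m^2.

−3 + m

By polynomial division,
  m^3 + 3m^2 − 10m − 24 = (m + 7)(m^2 − 4m + 3) + (15m − 45)
  m^2 − 4m + 3 = ((1/15)m − 1/15)(15m − 45) + (0)
Last nonzero remainder: 15m − 45. Dividing through by 15 gives the monic gcd m − 3.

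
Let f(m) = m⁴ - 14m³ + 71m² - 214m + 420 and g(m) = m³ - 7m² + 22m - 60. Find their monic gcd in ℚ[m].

Euclidean algorithm in ℚ[m]:
  m⁴ - 14m³ + 71m² - 214m + 420 = (m - 7)(m³ - 7m² + 22m - 60) + (0)
The last nonzero remainder m³ - 7m² + 22m - 60 is already monic.

m³ - 7m² + 22m - 60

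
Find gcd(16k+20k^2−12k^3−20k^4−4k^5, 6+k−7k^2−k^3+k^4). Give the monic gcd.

Euclidean algorithm in ℚ[k]:
  −4k^5−20k^4−12k^3+20k^2+16k = (−4k−24)(k^4−k^3−7k^2+k+6) + (−64k^3−144k^2+64k+144)
  k^4−k^3−7k^2+k+6 = (−(1/64)k+13/256)(−64k^3−144k^2+64k+144) + ((21/16)k^2−21/16)
  −64k^3−144k^2+64k+144 = (−(1024/21)k−768/7)((21/16)k^2−21/16) + (0)
Last nonzero remainder: (21/16)k^2−21/16. Dividing through by 21/16 gives the monic gcd k^2−1.

−1+k^2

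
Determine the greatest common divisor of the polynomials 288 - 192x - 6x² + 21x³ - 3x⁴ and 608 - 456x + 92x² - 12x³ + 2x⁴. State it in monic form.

8 - 6x + x²

Euclidean algorithm in ℚ[x]:
  -3x⁴ + 21x³ - 6x² - 192x + 288 = (-3/2)(2x⁴ - 12x³ + 92x² - 456x + 608) + (3x³ + 132x² - 876x + 1200)
  2x⁴ - 12x³ + 92x² - 456x + 608 = ((2/3)x - 100/3)(3x³ + 132x² - 876x + 1200) + (5076x² - 30456x + 40608)
  3x³ + 132x² - 876x + 1200 = ((1/1692)x + 25/846)(5076x² - 30456x + 40608) + (0)
Last nonzero remainder: 5076x² - 30456x + 40608. Dividing through by 5076 gives the monic gcd x² - 6x + 8.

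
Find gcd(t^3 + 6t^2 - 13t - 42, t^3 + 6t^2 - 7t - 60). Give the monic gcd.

Euclidean algorithm in ℚ[t]:
  t^3 + 6t^2 - 13t - 42 = (t^3 + 6t^2 - 7t - 60) + (-6t + 18)
  t^3 + 6t^2 - 7t - 60 = (-(1/6)t^2 - (3/2)t - 10/3)(-6t + 18) + (0)
Last nonzero remainder: -6t + 18. Dividing through by -6 gives the monic gcd t - 3.

t - 3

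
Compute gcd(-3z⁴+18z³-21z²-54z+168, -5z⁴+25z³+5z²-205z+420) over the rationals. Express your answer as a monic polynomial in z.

z³-8z²+23z-28

Repeated division with remainder:
  -3z⁴+18z³-21z²-54z+168 = (3/5)(-5z⁴+25z³+5z²-205z+420) + (3z³-24z²+69z-84)
  -5z⁴+25z³+5z²-205z+420 = (-(5/3)z-5)(3z³-24z²+69z-84) + (0)
Last nonzero remainder: 3z³-24z²+69z-84. Dividing through by 3 gives the monic gcd z³-8z²+23z-28.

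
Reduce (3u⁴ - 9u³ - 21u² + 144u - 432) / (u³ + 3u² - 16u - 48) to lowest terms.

(3u² - 9u + 27)/(u + 3)

Euclidean algorithm in ℚ[u]:
  3u⁴ - 9u³ - 21u² + 144u - 432 = (3u - 18)(u³ + 3u² - 16u - 48) + (81u² - 1296)
  u³ + 3u² - 16u - 48 = ((1/81)u + 1/27)(81u² - 1296) + (0)
Last nonzero remainder: 81u² - 1296. Dividing through by 81 gives the monic gcd u² - 16.
Cancel u² - 16 from numerator and denominator to get the reduced form.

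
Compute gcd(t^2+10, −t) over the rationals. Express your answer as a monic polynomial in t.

1

Repeated division with remainder:
  t^2+10 = (−t)(−t) + (10)
  −t = (−(1/10)t)(10) + (0)
The last nonzero remainder is the constant 10, so the polynomials are coprime and gcd = 1.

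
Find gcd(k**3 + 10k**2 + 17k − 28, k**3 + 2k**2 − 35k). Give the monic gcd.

k + 7

Apply the Euclidean algorithm:
  k**3 + 10k**2 + 17k − 28 = (k**3 + 2k**2 − 35k) + (8k**2 + 52k − 28)
  k**3 + 2k**2 − 35k = ((1/8)k − 9/16)(8k**2 + 52k − 28) + (−(9/4)k − 63/4)
  8k**2 + 52k − 28 = (−(32/9)k + 16/9)(−(9/4)k − 63/4) + (0)
Last nonzero remainder: −(9/4)k − 63/4. Dividing through by −9/4 gives the monic gcd k + 7.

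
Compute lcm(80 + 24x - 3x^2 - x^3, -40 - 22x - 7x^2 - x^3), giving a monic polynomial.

-800 - 480x - 122x^2 - 5x^3 + 6x^4 + x^5

Euclidean algorithm in ℚ[x]:
  -x^3 - 3x^2 + 24x + 80 = (-x^3 - 7x^2 - 22x - 40) + (4x^2 + 46x + 120)
  -x^3 - 7x^2 - 22x - 40 = (-(1/4)x + 9/8)(4x^2 + 46x + 120) + (-(175/4)x - 175)
  4x^2 + 46x + 120 = (-(16/175)x - 24/35)(-(175/4)x - 175) + (0)
Last nonzero remainder: -(175/4)x - 175. Dividing through by -175/4 gives the monic gcd x + 4.
Then lcm(f, g) = f·g / gcd(f, g); expanding and making the result monic gives the answer.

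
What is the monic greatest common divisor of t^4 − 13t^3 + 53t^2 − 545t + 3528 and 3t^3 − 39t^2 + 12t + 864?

Euclidean algorithm in ℚ[t]:
  t^4 − 13t^3 + 53t^2 − 545t + 3528 = ((1/3)t)(3t^3 − 39t^2 + 12t + 864) + (49t^2 − 833t + 3528)
  3t^3 − 39t^2 + 12t + 864 = ((3/49)t + 12/49)(49t^2 − 833t + 3528) + (0)
Last nonzero remainder: 49t^2 − 833t + 3528. Dividing through by 49 gives the monic gcd t^2 − 17t + 72.

t^2 − 17t + 72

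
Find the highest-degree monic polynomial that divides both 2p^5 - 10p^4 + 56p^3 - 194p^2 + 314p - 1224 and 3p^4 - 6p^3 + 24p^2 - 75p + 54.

Apply the Euclidean algorithm:
  2p^5 - 10p^4 + 56p^3 - 194p^2 + 314p - 1224 = ((2/3)p - 2)(3p^4 - 6p^3 + 24p^2 - 75p + 54) + (28p^3 - 96p^2 + 128p - 1116)
  3p^4 - 6p^3 + 24p^2 - 75p + 54 = ((3/28)p + 15/98)(28p^3 - 96p^2 + 128p - 1116) + ((1224/49)p^2 + (1224/49)p + 11016/49)
  28p^3 - 96p^2 + 128p - 1116 = ((343/306)p - 1519/306)((1224/49)p^2 + (1224/49)p + 11016/49) + (0)
Last nonzero remainder: (1224/49)p^2 + (1224/49)p + 11016/49. Dividing through by 1224/49 gives the monic gcd p^2 + p + 9.

p^2 + p + 9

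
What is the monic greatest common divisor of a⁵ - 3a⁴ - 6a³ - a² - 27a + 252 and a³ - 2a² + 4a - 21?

a³ - 2a² + 4a - 21

By polynomial division,
  a⁵ - 3a⁴ - 6a³ - a² - 27a + 252 = (a² - a - 12)(a³ - 2a² + 4a - 21) + (0)
The last nonzero remainder a³ - 2a² + 4a - 21 is already monic.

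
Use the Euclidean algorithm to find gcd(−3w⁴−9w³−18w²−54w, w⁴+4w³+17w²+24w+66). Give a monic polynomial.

w²+6

Repeated division with remainder:
  −3w⁴−9w³−18w²−54w = (−3)(w⁴+4w³+17w²+24w+66) + (3w³+33w²+18w+198)
  w⁴+4w³+17w²+24w+66 = ((1/3)w−7/3)(3w³+33w²+18w+198) + (88w²+528)
  3w³+33w²+18w+198 = ((3/88)w+3/8)(88w²+528) + (0)
Last nonzero remainder: 88w²+528. Dividing through by 88 gives the monic gcd w²+6.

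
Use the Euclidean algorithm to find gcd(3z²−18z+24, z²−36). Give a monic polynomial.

1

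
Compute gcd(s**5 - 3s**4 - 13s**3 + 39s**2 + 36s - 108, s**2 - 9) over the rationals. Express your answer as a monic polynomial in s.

Repeated division with remainder:
  s**5 - 3s**4 - 13s**3 + 39s**2 + 36s - 108 = (s**3 - 3s**2 - 4s + 12)(s**2 - 9) + (0)
The last nonzero remainder s**2 - 9 is already monic.

s**2 - 9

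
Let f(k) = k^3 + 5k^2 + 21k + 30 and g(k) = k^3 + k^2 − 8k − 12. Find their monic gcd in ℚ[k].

k + 2

Repeated division with remainder:
  k^3 + 5k^2 + 21k + 30 = (k^3 + k^2 − 8k − 12) + (4k^2 + 29k + 42)
  k^3 + k^2 − 8k − 12 = ((1/4)k − 25/16)(4k^2 + 29k + 42) + ((429/16)k + 429/8)
  4k^2 + 29k + 42 = ((64/429)k + 112/143)((429/16)k + 429/8) + (0)
Last nonzero remainder: (429/16)k + 429/8. Dividing through by 429/16 gives the monic gcd k + 2.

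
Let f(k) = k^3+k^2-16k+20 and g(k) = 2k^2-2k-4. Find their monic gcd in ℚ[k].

k-2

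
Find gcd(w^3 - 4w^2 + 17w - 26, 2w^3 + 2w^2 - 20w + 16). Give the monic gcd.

w - 2

Euclidean algorithm in ℚ[w]:
  w^3 - 4w^2 + 17w - 26 = (1/2)(2w^3 + 2w^2 - 20w + 16) + (-5w^2 + 27w - 34)
  2w^3 + 2w^2 - 20w + 16 = (-(2/5)w - 64/25)(-5w^2 + 27w - 34) + ((888/25)w - 1776/25)
  -5w^2 + 27w - 34 = (-(125/888)w + 425/888)((888/25)w - 1776/25) + (0)
Last nonzero remainder: (888/25)w - 1776/25. Dividing through by 888/25 gives the monic gcd w - 2.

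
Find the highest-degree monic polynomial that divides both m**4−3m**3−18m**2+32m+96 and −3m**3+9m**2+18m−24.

m**2−2m−8

Repeated division with remainder:
  m**4−3m**3−18m**2+32m+96 = (−(1/3)m)(−3m**3+9m**2+18m−24) + (−12m**2+24m+96)
  −3m**3+9m**2+18m−24 = ((1/4)m−1/4)(−12m**2+24m+96) + (0)
Last nonzero remainder: −12m**2+24m+96. Dividing through by −12 gives the monic gcd m**2−2m−8.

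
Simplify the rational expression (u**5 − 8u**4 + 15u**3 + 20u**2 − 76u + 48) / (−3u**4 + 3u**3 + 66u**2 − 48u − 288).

Apply the Euclidean algorithm:
  u**5 − 8u**4 + 15u**3 + 20u**2 − 76u + 48 = (−(1/3)u + 7/3)(−3u**4 + 3u**3 + 66u**2 − 48u − 288) + (30u**3 − 150u**2 − 60u + 720)
  −3u**4 + 3u**3 + 66u**2 − 48u − 288 = (−(1/10)u − 2/5)(30u**3 − 150u**2 − 60u + 720) + (0)
Last nonzero remainder: 30u**3 − 150u**2 − 60u + 720. Dividing through by 30 gives the monic gcd u**3 − 5u**2 − 2u + 24.
Cancel u**3 − 5u**2 − 2u + 24 from numerator and denominator to get the reduced form.

(−u**2 + 3u − 2)/(3u + 12)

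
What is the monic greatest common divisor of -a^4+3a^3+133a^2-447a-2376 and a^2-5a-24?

a^2-5a-24

By polynomial division,
  -a^4+3a^3+133a^2-447a-2376 = (-a^2-2a+99)(a^2-5a-24) + (0)
The last nonzero remainder a^2-5a-24 is already monic.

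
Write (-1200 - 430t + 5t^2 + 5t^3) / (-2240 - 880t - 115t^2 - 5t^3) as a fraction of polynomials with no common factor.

(30 + 7t - t^2)/(56 + 15t + t^2)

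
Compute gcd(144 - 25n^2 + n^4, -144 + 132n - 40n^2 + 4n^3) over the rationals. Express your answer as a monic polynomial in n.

12 - 7n + n^2

By polynomial division,
  n^4 - 25n^2 + 144 = ((1/4)n + 5/2)(4n^3 - 40n^2 + 132n - 144) + (42n^2 - 294n + 504)
  4n^3 - 40n^2 + 132n - 144 = ((2/21)n - 2/7)(42n^2 - 294n + 504) + (0)
Last nonzero remainder: 42n^2 - 294n + 504. Dividing through by 42 gives the monic gcd n^2 - 7n + 12.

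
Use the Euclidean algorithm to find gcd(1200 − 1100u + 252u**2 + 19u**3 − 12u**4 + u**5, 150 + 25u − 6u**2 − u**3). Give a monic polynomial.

Repeated division with remainder:
  u**5 − 12u**4 + 19u**3 + 252u**2 − 1100u + 1200 = (−u**2 + 18u − 152)(−u**3 − 6u**2 + 25u + 150) + (−960u**2 + 24000)
  −u**3 − 6u**2 + 25u + 150 = ((1/960)u + 1/160)(−960u**2 + 24000) + (0)
Last nonzero remainder: −960u**2 + 24000. Dividing through by −960 gives the monic gcd u**2 − 25.

−25 + u**2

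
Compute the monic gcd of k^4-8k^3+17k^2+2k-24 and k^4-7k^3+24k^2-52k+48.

Apply the Euclidean algorithm:
  k^4-8k^3+17k^2+2k-24 = (k^4-7k^3+24k^2-52k+48) + (-k^3-7k^2+54k-72)
  k^4-7k^3+24k^2-52k+48 = (-k+14)(-k^3-7k^2+54k-72) + (176k^2-880k+1056)
  -k^3-7k^2+54k-72 = (-(1/176)k-3/44)(176k^2-880k+1056) + (0)
Last nonzero remainder: 176k^2-880k+1056. Dividing through by 176 gives the monic gcd k^2-5k+6.

k^2-5k+6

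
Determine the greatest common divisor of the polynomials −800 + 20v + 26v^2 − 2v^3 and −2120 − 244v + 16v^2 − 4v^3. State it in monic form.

Euclidean algorithm in ℚ[v]:
  −2v^3 + 26v^2 + 20v − 800 = (1/2)(−4v^3 + 16v^2 − 244v − 2120) + (18v^2 + 142v + 260)
  −4v^3 + 16v^2 − 244v − 2120 = (−(2/9)v + 214/81)(18v^2 + 142v + 260) + (−(45472/81)v − 227360/81)
  18v^2 + 142v + 260 = (−(729/22736)v − 1053/11368)(−(45472/81)v − 227360/81) + (0)
Last nonzero remainder: −(45472/81)v − 227360/81. Dividing through by −45472/81 gives the monic gcd v + 5.

5 + v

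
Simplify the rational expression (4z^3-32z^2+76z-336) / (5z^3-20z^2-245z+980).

Repeated division with remainder:
  4z^3-32z^2+76z-336 = (4/5)(5z^3-20z^2-245z+980) + (-16z^2+272z-1120)
  5z^3-20z^2-245z+980 = (-(5/16)z-65/16)(-16z^2+272z-1120) + (510z-3570)
  -16z^2+272z-1120 = (-(8/255)z+16/51)(510z-3570) + (0)
Last nonzero remainder: 510z-3570. Dividing through by 510 gives the monic gcd z-7.
Cancel z-7 from numerator and denominator to get the reduced form.

(4z^2-4z+48)/(5z^2+15z-140)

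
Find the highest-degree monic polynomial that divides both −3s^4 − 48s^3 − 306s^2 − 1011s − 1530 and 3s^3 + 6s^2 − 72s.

s + 6

Euclidean algorithm in ℚ[s]:
  −3s^4 − 48s^3 − 306s^2 − 1011s − 1530 = (−s − 14)(3s^3 + 6s^2 − 72s) + (−294s^2 − 2019s − 1530)
  3s^3 + 6s^2 − 72s = (−(1/98)s + 477/9604)(−294s^2 − 2019s − 1530) + ((121635/9604)s + 364905/4802)
  −294s^2 − 2019s − 1530 = (−(941192/40545)s − 9604/477)((121635/9604)s + 364905/4802) + (0)
Last nonzero remainder: (121635/9604)s + 364905/4802. Dividing through by 121635/9604 gives the monic gcd s + 6.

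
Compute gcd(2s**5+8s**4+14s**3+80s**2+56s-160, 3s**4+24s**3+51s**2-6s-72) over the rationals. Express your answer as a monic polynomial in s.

s**3+5s**2+2s-8

Repeated division with remainder:
  2s**5+8s**4+14s**3+80s**2+56s-160 = ((2/3)s-8/3)(3s**4+24s**3+51s**2-6s-72) + (44s**3+220s**2+88s-352)
  3s**4+24s**3+51s**2-6s-72 = ((3/44)s+9/44)(44s**3+220s**2+88s-352) + (0)
Last nonzero remainder: 44s**3+220s**2+88s-352. Dividing through by 44 gives the monic gcd s**3+5s**2+2s-8.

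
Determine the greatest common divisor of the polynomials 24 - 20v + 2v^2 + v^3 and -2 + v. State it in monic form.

-2 + v

By polynomial division,
  v^3 + 2v^2 - 20v + 24 = (v^2 + 4v - 12)(v - 2) + (0)
The last nonzero remainder v - 2 is already monic.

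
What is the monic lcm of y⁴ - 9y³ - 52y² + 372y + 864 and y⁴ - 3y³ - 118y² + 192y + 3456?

By polynomial division,
  y⁴ - 9y³ - 52y² + 372y + 864 = (y⁴ - 3y³ - 118y² + 192y + 3456) + (-6y³ + 66y² + 180y - 2592)
  y⁴ - 3y³ - 118y² + 192y + 3456 = (-(1/6)y - 4/3)(-6y³ + 66y² + 180y - 2592) + (0)
Last nonzero remainder: -6y³ + 66y² + 180y - 2592. Dividing through by -6 gives the monic gcd y³ - 11y² - 30y + 432.
Then lcm(f, g) = f·g / gcd(f, g); expanding and making the result monic gives the answer.

y⁵ - y⁴ - 124y³ - 44y² + 3840y + 6912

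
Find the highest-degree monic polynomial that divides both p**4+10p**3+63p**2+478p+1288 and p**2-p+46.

Euclidean algorithm in ℚ[p]:
  p**4+10p**3+63p**2+478p+1288 = (p**2+11p+28)(p**2-p+46) + (0)
The last nonzero remainder p**2-p+46 is already monic.

p**2-p+46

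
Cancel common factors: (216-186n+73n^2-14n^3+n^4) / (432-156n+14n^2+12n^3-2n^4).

Apply the Euclidean algorithm:
  n^4-14n^3+73n^2-186n+216 = (-1/2)(-2n^4+12n^3+14n^2-156n+432) + (-8n^3+80n^2-264n+432)
  -2n^4+12n^3+14n^2-156n+432 = ((1/4)n+1)(-8n^3+80n^2-264n+432) + (0)
Last nonzero remainder: -8n^3+80n^2-264n+432. Dividing through by -8 gives the monic gcd n^3-10n^2+33n-54.
Cancel n^3-10n^2+33n-54 from numerator and denominator to get the reduced form.

(4-n)/(8+2n)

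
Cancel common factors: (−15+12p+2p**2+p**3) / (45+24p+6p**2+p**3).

(−1+p)/(3+p)

Apply the Euclidean algorithm:
  p**3+2p**2+12p−15 = (p**3+6p**2+24p+45) + (−4p**2−12p−60)
  p**3+6p**2+24p+45 = (−(1/4)p−3/4)(−4p**2−12p−60) + (0)
Last nonzero remainder: −4p**2−12p−60. Dividing through by −4 gives the monic gcd p**2+3p+15.
Cancel p**2+3p+15 from numerator and denominator to get the reduced form.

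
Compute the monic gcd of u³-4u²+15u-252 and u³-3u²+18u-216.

u²+3u+36

By polynomial division,
  u³-4u²+15u-252 = (u³-3u²+18u-216) + (-u²-3u-36)
  u³-3u²+18u-216 = (-u+6)(-u²-3u-36) + (0)
Last nonzero remainder: -u²-3u-36. Dividing through by -1 gives the monic gcd u²+3u+36.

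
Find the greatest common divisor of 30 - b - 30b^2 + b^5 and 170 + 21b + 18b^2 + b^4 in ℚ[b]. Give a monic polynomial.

10 + 3b + b^2

Euclidean algorithm in ℚ[b]:
  b^5 - 30b^2 - b + 30 = (b)(b^4 + 18b^2 + 21b + 170) + (-18b^3 - 51b^2 - 171b + 30)
  b^4 + 18b^2 + 21b + 170 = (-(1/18)b + 17/108)(-18b^3 - 51b^2 - 171b + 30) + ((595/36)b^2 + (595/12)b + 2975/18)
  -18b^3 - 51b^2 - 171b + 30 = (-(648/595)b + 108/595)((595/36)b^2 + (595/12)b + 2975/18) + (0)
Last nonzero remainder: (595/36)b^2 + (595/12)b + 2975/18. Dividing through by 595/36 gives the monic gcd b^2 + 3b + 10.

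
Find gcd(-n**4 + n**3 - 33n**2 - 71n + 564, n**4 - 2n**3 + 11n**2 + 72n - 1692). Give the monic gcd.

n**2 - 2n + 47

Euclidean algorithm in ℚ[n]:
  -n**4 + n**3 - 33n**2 - 71n + 564 = (-1)(n**4 - 2n**3 + 11n**2 + 72n - 1692) + (-n**3 - 22n**2 + n - 1128)
  n**4 - 2n**3 + 11n**2 + 72n - 1692 = (-n + 24)(-n**3 - 22n**2 + n - 1128) + (540n**2 - 1080n + 25380)
  -n**3 - 22n**2 + n - 1128 = (-(1/540)n - 2/45)(540n**2 - 1080n + 25380) + (0)
Last nonzero remainder: 540n**2 - 1080n + 25380. Dividing through by 540 gives the monic gcd n**2 - 2n + 47.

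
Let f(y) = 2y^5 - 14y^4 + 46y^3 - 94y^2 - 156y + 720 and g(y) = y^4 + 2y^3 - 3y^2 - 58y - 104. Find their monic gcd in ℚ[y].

y^2 - 2y - 8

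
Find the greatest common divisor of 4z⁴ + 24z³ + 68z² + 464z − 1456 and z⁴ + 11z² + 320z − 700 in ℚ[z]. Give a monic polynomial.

Euclidean algorithm in ℚ[z]:
  4z⁴ + 24z³ + 68z² + 464z − 1456 = (4)(z⁴ + 11z² + 320z − 700) + (24z³ + 24z² − 816z + 1344)
  z⁴ + 11z² + 320z − 700 = ((1/24)z − 1/24)(24z³ + 24z² − 816z + 1344) + (46z² + 230z − 644)
  24z³ + 24z² − 816z + 1344 = ((12/23)z − 48/23)(46z² + 230z − 644) + (0)
Last nonzero remainder: 46z² + 230z − 644. Dividing through by 46 gives the monic gcd z² + 5z − 14.

z² + 5z − 14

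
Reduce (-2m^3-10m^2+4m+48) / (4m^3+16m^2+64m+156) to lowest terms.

By polynomial division,
  -2m^3-10m^2+4m+48 = (-1/2)(4m^3+16m^2+64m+156) + (-2m^2+36m+126)
  4m^3+16m^2+64m+156 = (-2m-44)(-2m^2+36m+126) + (1900m+5700)
  -2m^2+36m+126 = (-(1/950)m+21/950)(1900m+5700) + (0)
Last nonzero remainder: 1900m+5700. Dividing through by 1900 gives the monic gcd m+3.
Cancel m+3 from numerator and denominator to get the reduced form.

(-m^2-2m+8)/(2m^2+2m+26)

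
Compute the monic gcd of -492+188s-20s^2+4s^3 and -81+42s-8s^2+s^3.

Apply the Euclidean algorithm:
  4s^3-20s^2+188s-492 = (4)(s^3-8s^2+42s-81) + (12s^2+20s-168)
  s^3-8s^2+42s-81 = ((1/12)s-29/36)(12s^2+20s-168) + ((649/9)s-649/3)
  12s^2+20s-168 = ((108/649)s+504/649)((649/9)s-649/3) + (0)
Last nonzero remainder: (649/9)s-649/3. Dividing through by 649/9 gives the monic gcd s-3.

-3+s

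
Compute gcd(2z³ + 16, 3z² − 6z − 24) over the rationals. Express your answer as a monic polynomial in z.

z + 2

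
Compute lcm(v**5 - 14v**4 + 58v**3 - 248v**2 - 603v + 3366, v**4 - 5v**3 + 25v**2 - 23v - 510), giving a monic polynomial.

v**6 - 19v**5 + 128v**4 - 538v**3 + 637v**2 + 6381v - 16830

Euclidean algorithm in ℚ[v]:
  v**5 - 14v**4 + 58v**3 - 248v**2 - 603v + 3366 = (v - 9)(v**4 - 5v**3 + 25v**2 - 23v - 510) + (-12v**3 - 300v - 1224)
  v**4 - 5v**3 + 25v**2 - 23v - 510 = (-(1/12)v + 5/12)(-12v**3 - 300v - 1224) + (0)
Last nonzero remainder: -12v**3 - 300v - 1224. Dividing through by -12 gives the monic gcd v**3 + 25v + 102.
Then lcm(f, g) = f·g / gcd(f, g); expanding and making the result monic gives the answer.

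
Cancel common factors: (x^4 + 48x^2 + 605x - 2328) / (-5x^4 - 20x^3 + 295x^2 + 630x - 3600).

(-x^2 + 5x - 97)/(5x^2 - 5x - 150)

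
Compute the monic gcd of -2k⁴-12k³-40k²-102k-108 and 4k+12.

k+3

Repeated division with remainder:
  -2k⁴-12k³-40k²-102k-108 = (-(1/2)k³-(3/2)k²-(11/2)k-9)(4k+12) + (0)
Last nonzero remainder: 4k+12. Dividing through by 4 gives the monic gcd k+3.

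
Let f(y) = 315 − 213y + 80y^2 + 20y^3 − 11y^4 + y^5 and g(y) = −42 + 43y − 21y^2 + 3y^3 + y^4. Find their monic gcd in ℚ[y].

Repeated division with remainder:
  y^5 − 11y^4 + 20y^3 + 80y^2 − 213y + 315 = (y − 14)(y^4 + 3y^3 − 21y^2 + 43y − 42) + (83y^3 − 257y^2 + 431y − 273)
  y^4 + 3y^3 − 21y^2 + 43y − 42 = ((1/83)y + 506/6889)(83y^3 − 257y^2 + 431y − 273) + (−(50400/6889)y^2 + (100800/6889)y − 151200/6889)
  83y^3 − 257y^2 + 431y − 273 = (−(571787/50400)y + 89557/7200)(−(50400/6889)y^2 + (100800/6889)y − 151200/6889) + (0)
Last nonzero remainder: −(50400/6889)y^2 + (100800/6889)y − 151200/6889. Dividing through by −50400/6889 gives the monic gcd y^2 − 2y + 3.

3 − 2y + y^2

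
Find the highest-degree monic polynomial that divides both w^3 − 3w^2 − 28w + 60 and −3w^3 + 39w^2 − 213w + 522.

w − 6

Repeated division with remainder:
  w^3 − 3w^2 − 28w + 60 = (−1/3)(−3w^3 + 39w^2 − 213w + 522) + (10w^2 − 99w + 234)
  −3w^3 + 39w^2 − 213w + 522 = (−(3/10)w + 93/100)(10w^2 − 99w + 234) + (−(5073/100)w + 15219/50)
  10w^2 − 99w + 234 = (−(1000/5073)w + 1300/1691)(−(5073/100)w + 15219/50) + (0)
Last nonzero remainder: −(5073/100)w + 15219/50. Dividing through by −5073/100 gives the monic gcd w − 6.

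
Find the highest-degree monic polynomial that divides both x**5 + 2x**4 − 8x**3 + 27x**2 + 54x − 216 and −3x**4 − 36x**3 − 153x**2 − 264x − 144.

x**2 + 7x + 12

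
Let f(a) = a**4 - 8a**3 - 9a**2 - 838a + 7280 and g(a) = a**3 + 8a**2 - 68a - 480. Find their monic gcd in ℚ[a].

a - 8

By polynomial division,
  a**4 - 8a**3 - 9a**2 - 838a + 7280 = (a - 16)(a**3 + 8a**2 - 68a - 480) + (187a**2 - 1446a - 400)
  a**3 + 8a**2 - 68a - 480 = ((1/187)a + 2942/34969)(187a**2 - 1446a - 400) + ((1951040/34969)a - 15608320/34969)
  187a**2 - 1446a - 400 = ((6539203/1951040)a + 174845/195104)((1951040/34969)a - 15608320/34969) + (0)
Last nonzero remainder: (1951040/34969)a - 15608320/34969. Dividing through by 1951040/34969 gives the monic gcd a - 8.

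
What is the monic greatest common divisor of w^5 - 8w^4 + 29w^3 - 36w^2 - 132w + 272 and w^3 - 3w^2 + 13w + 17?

w^2 - 4w + 17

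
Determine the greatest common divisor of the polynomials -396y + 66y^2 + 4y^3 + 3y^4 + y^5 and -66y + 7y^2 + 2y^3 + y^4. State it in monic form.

Euclidean algorithm in ℚ[y]:
  y^5 + 3y^4 + 4y^3 + 66y^2 - 396y = (y + 1)(y^4 + 2y^3 + 7y^2 - 66y) + (-5y^3 + 125y^2 - 330y)
  y^4 + 2y^3 + 7y^2 - 66y = (-(1/5)y - 27/5)(-5y^3 + 125y^2 - 330y) + (616y^2 - 1848y)
  -5y^3 + 125y^2 - 330y = (-(5/616)y + 5/28)(616y^2 - 1848y) + (0)
Last nonzero remainder: 616y^2 - 1848y. Dividing through by 616 gives the monic gcd y^2 - 3y.

-3y + y^2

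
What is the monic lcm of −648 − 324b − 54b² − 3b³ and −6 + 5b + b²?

−216 + 108b + 90b² + 17b³ + b⁴

By polynomial division,
  −3b³ − 54b² − 324b − 648 = (−3b − 39)(b² + 5b − 6) + (−147b − 882)
  b² + 5b − 6 = (−(1/147)b + 1/147)(−147b − 882) + (0)
Last nonzero remainder: −147b − 882. Dividing through by −147 gives the monic gcd b + 6.
Then lcm(f, g) = f·g / gcd(f, g); expanding and making the result monic gives the answer.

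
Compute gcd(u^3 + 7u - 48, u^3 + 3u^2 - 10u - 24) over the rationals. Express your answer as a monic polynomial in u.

u - 3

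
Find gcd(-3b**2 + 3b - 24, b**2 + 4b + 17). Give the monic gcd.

1

Repeated division with remainder:
  -3b**2 + 3b - 24 = (-3)(b**2 + 4b + 17) + (15b + 27)
  b**2 + 4b + 17 = ((1/15)b + 11/75)(15b + 27) + (326/25)
  15b + 27 = ((375/326)b + 675/326)(326/25) + (0)
The last nonzero remainder is the constant 326/25, so the polynomials are coprime and gcd = 1.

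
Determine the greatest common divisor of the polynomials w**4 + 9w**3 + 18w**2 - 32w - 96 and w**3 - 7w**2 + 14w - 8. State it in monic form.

w - 2

By polynomial division,
  w**4 + 9w**3 + 18w**2 - 32w - 96 = (w + 16)(w**3 - 7w**2 + 14w - 8) + (116w**2 - 248w + 32)
  w**3 - 7w**2 + 14w - 8 = ((1/116)w - 141/3364)(116w**2 - 248w + 32) + ((2800/841)w - 5600/841)
  116w**2 - 248w + 32 = ((24389/700)w - 841/175)((2800/841)w - 5600/841) + (0)
Last nonzero remainder: (2800/841)w - 5600/841. Dividing through by 2800/841 gives the monic gcd w - 2.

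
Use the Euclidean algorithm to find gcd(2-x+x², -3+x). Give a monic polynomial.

By polynomial division,
  x²-x+2 = (x+2)(x-3) + (8)
  x-3 = ((1/8)x-3/8)(8) + (0)
The last nonzero remainder is the constant 8, so the polynomials are coprime and gcd = 1.

1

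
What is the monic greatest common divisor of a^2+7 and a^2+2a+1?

1

Euclidean algorithm in ℚ[a]:
  a^2+7 = (a^2+2a+1) + (−2a+6)
  a^2+2a+1 = (−(1/2)a−5/2)(−2a+6) + (16)
  −2a+6 = (−(1/8)a+3/8)(16) + (0)
The last nonzero remainder is the constant 16, so the polynomials are coprime and gcd = 1.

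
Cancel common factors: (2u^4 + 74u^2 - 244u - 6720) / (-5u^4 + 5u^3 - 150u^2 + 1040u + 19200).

Euclidean algorithm in ℚ[u]:
  2u^4 + 74u^2 - 244u - 6720 = (-2/5)(-5u^4 + 5u^3 - 150u^2 + 1040u + 19200) + (2u^3 + 14u^2 + 172u + 960)
  -5u^4 + 5u^3 - 150u^2 + 1040u + 19200 = (-(5/2)u + 20)(2u^3 + 14u^2 + 172u + 960) + (0)
Last nonzero remainder: 2u^3 + 14u^2 + 172u + 960. Dividing through by 2 gives the monic gcd u^3 + 7u^2 + 86u + 480.
Cancel u^3 + 7u^2 + 86u + 480 from numerator and denominator to get the reduced form.

(-2u + 14)/(5u - 40)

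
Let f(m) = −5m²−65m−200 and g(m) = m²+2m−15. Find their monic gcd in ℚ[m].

m+5

Repeated division with remainder:
  −5m²−65m−200 = (−5)(m²+2m−15) + (−55m−275)
  m²+2m−15 = (−(1/55)m+3/55)(−55m−275) + (0)
Last nonzero remainder: −55m−275. Dividing through by −55 gives the monic gcd m+5.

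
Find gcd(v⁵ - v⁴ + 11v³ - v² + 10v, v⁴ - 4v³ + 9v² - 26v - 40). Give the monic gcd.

v² - v + 10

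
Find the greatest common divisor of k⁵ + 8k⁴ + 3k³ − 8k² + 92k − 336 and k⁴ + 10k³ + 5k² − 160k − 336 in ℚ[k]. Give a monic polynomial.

k² + 11k + 28

Repeated division with remainder:
  k⁵ + 8k⁴ + 3k³ − 8k² + 92k − 336 = (k − 2)(k⁴ + 10k³ + 5k² − 160k − 336) + (18k³ + 162k² + 108k − 1008)
  k⁴ + 10k³ + 5k² − 160k − 336 = ((1/18)k + 1/18)(18k³ + 162k² + 108k − 1008) + (−10k² − 110k − 280)
  18k³ + 162k² + 108k − 1008 = (−(9/5)k + 18/5)(−10k² − 110k − 280) + (0)
Last nonzero remainder: −10k² − 110k − 280. Dividing through by −10 gives the monic gcd k² + 11k + 28.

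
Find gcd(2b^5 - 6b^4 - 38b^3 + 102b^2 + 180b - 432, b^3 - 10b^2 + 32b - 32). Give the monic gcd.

b^2 - 6b + 8

Apply the Euclidean algorithm:
  2b^5 - 6b^4 - 38b^3 + 102b^2 + 180b - 432 = (2b^2 + 14b + 38)(b^3 - 10b^2 + 32b - 32) + (98b^2 - 588b + 784)
  b^3 - 10b^2 + 32b - 32 = ((1/98)b - 2/49)(98b^2 - 588b + 784) + (0)
Last nonzero remainder: 98b^2 - 588b + 784. Dividing through by 98 gives the monic gcd b^2 - 6b + 8.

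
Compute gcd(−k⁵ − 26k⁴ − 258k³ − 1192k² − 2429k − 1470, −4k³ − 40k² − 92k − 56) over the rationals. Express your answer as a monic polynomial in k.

k² + 8k + 7

Apply the Euclidean algorithm:
  −k⁵ − 26k⁴ − 258k³ − 1192k² − 2429k − 1470 = ((1/4)k² + 4k + 75/4)(−4k³ − 40k² − 92k − 56) + (−60k² − 480k − 420)
  −4k³ − 40k² − 92k − 56 = ((1/15)k + 2/15)(−60k² − 480k − 420) + (0)
Last nonzero remainder: −60k² − 480k − 420. Dividing through by −60 gives the monic gcd k² + 8k + 7.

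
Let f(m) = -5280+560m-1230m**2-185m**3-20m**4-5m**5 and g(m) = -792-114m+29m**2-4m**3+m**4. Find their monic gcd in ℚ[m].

By polynomial division,
  -5m**5-20m**4-185m**3-1230m**2+560m-5280 = (-5m-40)(m**4-4m**3+29m**2-114m-792) + (-200m**3-640m**2-7960m-36960)
  m**4-4m**3+29m**2-114m-792 = (-(1/200)m+9/250)(-200m**3-640m**2-7960m-36960) + ((306/25)m**2-(306/25)m+13464/25)
  -200m**3-640m**2-7960m-36960 = (-(2500/153)m-3500/51)((306/25)m**2-(306/25)m+13464/25) + (0)
Last nonzero remainder: (306/25)m**2-(306/25)m+13464/25. Dividing through by 306/25 gives the monic gcd m**2-m+44.

44-m+m**2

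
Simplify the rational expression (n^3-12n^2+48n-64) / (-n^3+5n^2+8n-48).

Euclidean algorithm in ℚ[n]:
  n^3-12n^2+48n-64 = (-1)(-n^3+5n^2+8n-48) + (-7n^2+56n-112)
  -n^3+5n^2+8n-48 = ((1/7)n+3/7)(-7n^2+56n-112) + (0)
Last nonzero remainder: -7n^2+56n-112. Dividing through by -7 gives the monic gcd n^2-8n+16.
Cancel n^2-8n+16 from numerator and denominator to get the reduced form.

(-n+4)/(n+3)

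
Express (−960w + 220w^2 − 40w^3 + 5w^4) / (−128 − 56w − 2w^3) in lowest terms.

Apply the Euclidean algorithm:
  5w^4 − 40w^3 + 220w^2 − 960w = (−(5/2)w + 20)(−2w^3 − 56w − 128) + (80w^2 − 160w + 2560)
  −2w^3 − 56w − 128 = (−(1/40)w − 1/20)(80w^2 − 160w + 2560) + (0)
Last nonzero remainder: 80w^2 − 160w + 2560. Dividing through by 80 gives the monic gcd w^2 − 2w + 32.
Cancel w^2 − 2w + 32 from numerator and denominator to get the reduced form.

(30w − 5w^2)/(4 + 2w)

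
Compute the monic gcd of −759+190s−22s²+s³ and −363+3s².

−11+s

Repeated division with remainder:
  s³−22s²+190s−759 = ((1/3)s−22/3)(3s²−363) + (311s−3421)
  3s²−363 = ((3/311)s+33/311)(311s−3421) + (0)
Last nonzero remainder: 311s−3421. Dividing through by 311 gives the monic gcd s−11.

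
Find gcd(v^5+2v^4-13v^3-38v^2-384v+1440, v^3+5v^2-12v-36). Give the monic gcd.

v^2+3v-18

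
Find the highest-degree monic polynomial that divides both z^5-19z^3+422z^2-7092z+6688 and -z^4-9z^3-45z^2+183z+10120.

z^2+3z-88

Euclidean algorithm in ℚ[z]:
  z^5-19z^3+422z^2-7092z+6688 = (-z+9)(-z^4-9z^3-45z^2+183z+10120) + (17z^3+1010z^2+1381z-84392)
  -z^4-9z^3-45z^2+183z+10120 = (-(1/17)z+857/289)(17z^3+1010z^2+1381z-84392) + (-(855098/289)z^2-(2565294/289)z+75248624/289)
  17z^3+1010z^2+1381z-84392 = (-(4913/855098)z-277151/855098)(-(855098/289)z^2-(2565294/289)z+75248624/289) + (0)
Last nonzero remainder: -(855098/289)z^2-(2565294/289)z+75248624/289. Dividing through by -855098/289 gives the monic gcd z^2+3z-88.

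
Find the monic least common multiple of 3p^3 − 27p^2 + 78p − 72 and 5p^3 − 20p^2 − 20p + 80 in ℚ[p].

Euclidean algorithm in ℚ[p]:
  3p^3 − 27p^2 + 78p − 72 = (3/5)(5p^3 − 20p^2 − 20p + 80) + (−15p^2 + 90p − 120)
  5p^3 − 20p^2 − 20p + 80 = (−(1/3)p − 2/3)(−15p^2 + 90p − 120) + (0)
Last nonzero remainder: −15p^2 + 90p − 120. Dividing through by −15 gives the monic gcd p^2 − 6p + 8.
Then lcm(f, g) = f·g / gcd(f, g); expanding and making the result monic gives the answer.

p^4 − 7p^3 + 8p^2 + 28p − 48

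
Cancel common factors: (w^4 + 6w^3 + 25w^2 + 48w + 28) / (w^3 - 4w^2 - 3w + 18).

(w^3 + 4w^2 + 17w + 14)/(w^2 - 6w + 9)

Repeated division with remainder:
  w^4 + 6w^3 + 25w^2 + 48w + 28 = (w + 10)(w^3 - 4w^2 - 3w + 18) + (68w^2 + 60w - 152)
  w^3 - 4w^2 - 3w + 18 = ((1/68)w - 83/1156)(68w^2 + 60w - 152) + ((1024/289)w + 2048/289)
  68w^2 + 60w - 152 = ((4913/256)w - 5491/256)((1024/289)w + 2048/289) + (0)
Last nonzero remainder: (1024/289)w + 2048/289. Dividing through by 1024/289 gives the monic gcd w + 2.
Cancel w + 2 from numerator and denominator to get the reduced form.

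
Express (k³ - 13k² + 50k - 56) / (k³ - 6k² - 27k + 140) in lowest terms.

Euclidean algorithm in ℚ[k]:
  k³ - 13k² + 50k - 56 = (k³ - 6k² - 27k + 140) + (-7k² + 77k - 196)
  k³ - 6k² - 27k + 140 = (-(1/7)k - 5/7)(-7k² + 77k - 196) + (0)
Last nonzero remainder: -7k² + 77k - 196. Dividing through by -7 gives the monic gcd k² - 11k + 28.
Cancel k² - 11k + 28 from numerator and denominator to get the reduced form.

(k - 2)/(k + 5)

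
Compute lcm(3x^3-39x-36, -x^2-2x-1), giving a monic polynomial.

x^4+x^3-13x^2-25x-12

Apply the Euclidean algorithm:
  3x^3-39x-36 = (-3x+6)(-x^2-2x-1) + (-30x-30)
  -x^2-2x-1 = ((1/30)x+1/30)(-30x-30) + (0)
Last nonzero remainder: -30x-30. Dividing through by -30 gives the monic gcd x+1.
Then lcm(f, g) = f·g / gcd(f, g); expanding and making the result monic gives the answer.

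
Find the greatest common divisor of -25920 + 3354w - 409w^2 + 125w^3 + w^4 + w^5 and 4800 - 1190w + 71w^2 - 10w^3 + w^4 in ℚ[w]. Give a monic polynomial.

-480 + 71w + w^3

Repeated division with remainder:
  w^5 + w^4 + 125w^3 - 409w^2 + 3354w - 25920 = (w + 11)(w^4 - 10w^3 + 71w^2 - 1190w + 4800) + (164w^3 + 11644w - 78720)
  w^4 - 10w^3 + 71w^2 - 1190w + 4800 = ((1/164)w - 5/82)(164w^3 + 11644w - 78720) + (0)
Last nonzero remainder: 164w^3 + 11644w - 78720. Dividing through by 164 gives the monic gcd w^3 + 71w - 480.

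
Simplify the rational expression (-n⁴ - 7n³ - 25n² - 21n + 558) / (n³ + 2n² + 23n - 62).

(-n² - 3n + 18)/(n - 2)

Apply the Euclidean algorithm:
  -n⁴ - 7n³ - 25n² - 21n + 558 = (-n - 5)(n³ + 2n² + 23n - 62) + (8n² + 32n + 248)
  n³ + 2n² + 23n - 62 = ((1/8)n - 1/4)(8n² + 32n + 248) + (0)
Last nonzero remainder: 8n² + 32n + 248. Dividing through by 8 gives the monic gcd n² + 4n + 31.
Cancel n² + 4n + 31 from numerator and denominator to get the reduced form.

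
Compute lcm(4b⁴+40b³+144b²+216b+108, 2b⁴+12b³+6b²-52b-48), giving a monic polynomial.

b⁶+12b⁵+48b⁴+46b³-153b²-378b-216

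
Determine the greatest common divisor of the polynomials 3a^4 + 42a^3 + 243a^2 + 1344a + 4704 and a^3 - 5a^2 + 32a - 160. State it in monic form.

Repeated division with remainder:
  3a^4 + 42a^3 + 243a^2 + 1344a + 4704 = (3a + 57)(a^3 - 5a^2 + 32a - 160) + (432a^2 + 13824)
  a^3 - 5a^2 + 32a - 160 = ((1/432)a - 5/432)(432a^2 + 13824) + (0)
Last nonzero remainder: 432a^2 + 13824. Dividing through by 432 gives the monic gcd a^2 + 32.

a^2 + 32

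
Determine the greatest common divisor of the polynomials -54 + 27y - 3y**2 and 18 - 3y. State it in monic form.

By polynomial division,
  -3y**2 + 27y - 54 = (y - 3)(-3y + 18) + (0)
Last nonzero remainder: -3y + 18. Dividing through by -3 gives the monic gcd y - 6.

-6 + y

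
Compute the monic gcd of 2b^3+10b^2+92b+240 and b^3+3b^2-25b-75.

b+3

Apply the Euclidean algorithm:
  2b^3+10b^2+92b+240 = (2)(b^3+3b^2-25b-75) + (4b^2+142b+390)
  b^3+3b^2-25b-75 = ((1/4)b-65/8)(4b^2+142b+390) + ((4125/4)b+12375/4)
  4b^2+142b+390 = ((16/4125)b+104/825)((4125/4)b+12375/4) + (0)
Last nonzero remainder: (4125/4)b+12375/4. Dividing through by 4125/4 gives the monic gcd b+3.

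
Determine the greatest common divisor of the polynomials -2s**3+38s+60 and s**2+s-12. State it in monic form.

Apply the Euclidean algorithm:
  -2s**3+38s+60 = (-2s+2)(s**2+s-12) + (12s+84)
  s**2+s-12 = ((1/12)s-1/2)(12s+84) + (30)
  12s+84 = ((2/5)s+14/5)(30) + (0)
The last nonzero remainder is the constant 30, so the polynomials are coprime and gcd = 1.

1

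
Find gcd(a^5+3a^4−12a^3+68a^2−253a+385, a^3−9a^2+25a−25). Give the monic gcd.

a^2−4a+5

By polynomial division,
  a^5+3a^4−12a^3+68a^2−253a+385 = (a^2+12a+71)(a^3−9a^2+25a−25) + (432a^2−1728a+2160)
  a^3−9a^2+25a−25 = ((1/432)a−5/432)(432a^2−1728a+2160) + (0)
Last nonzero remainder: 432a^2−1728a+2160. Dividing through by 432 gives the monic gcd a^2−4a+5.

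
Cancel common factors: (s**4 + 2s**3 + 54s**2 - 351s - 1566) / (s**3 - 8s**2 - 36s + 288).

(s**3 + 8s**2 + 102s + 261)/(s**2 - 2s - 48)

Repeated division with remainder:
  s**4 + 2s**3 + 54s**2 - 351s - 1566 = (s + 10)(s**3 - 8s**2 - 36s + 288) + (170s**2 - 279s - 4446)
  s**3 - 8s**2 - 36s + 288 = ((1/170)s - 1081/28900)(170s**2 - 279s - 4446) + (-(586179/28900)s + 1758537/14450)
  170s**2 - 279s - 4446 = (-(4913000/586179)s - 7138300/195393)(-(586179/28900)s + 1758537/14450) + (0)
Last nonzero remainder: -(586179/28900)s + 1758537/14450. Dividing through by -586179/28900 gives the monic gcd s - 6.
Cancel s - 6 from numerator and denominator to get the reduced form.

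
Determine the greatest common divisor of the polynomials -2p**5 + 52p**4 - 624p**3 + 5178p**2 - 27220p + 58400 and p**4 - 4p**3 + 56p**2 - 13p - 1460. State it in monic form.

p**3 - 8p**2 + 88p - 365

Euclidean algorithm in ℚ[p]:
  -2p**5 + 52p**4 - 624p**3 + 5178p**2 - 27220p + 58400 = (-2p + 44)(p**4 - 4p**3 + 56p**2 - 13p - 1460) + (-336p**3 + 2688p**2 - 29568p + 122640)
  p**4 - 4p**3 + 56p**2 - 13p - 1460 = (-(1/336)p - 1/84)(-336p**3 + 2688p**2 - 29568p + 122640) + (0)
Last nonzero remainder: -336p**3 + 2688p**2 - 29568p + 122640. Dividing through by -336 gives the monic gcd p**3 - 8p**2 + 88p - 365.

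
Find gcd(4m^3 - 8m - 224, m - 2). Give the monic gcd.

1

Apply the Euclidean algorithm:
  4m^3 - 8m - 224 = (4m^2 + 8m + 8)(m - 2) + (-208)
  m - 2 = (-(1/208)m + 1/104)(-208) + (0)
The last nonzero remainder is the constant -208, so the polynomials are coprime and gcd = 1.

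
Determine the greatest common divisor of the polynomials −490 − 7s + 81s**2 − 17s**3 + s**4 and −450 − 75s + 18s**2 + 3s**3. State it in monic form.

−5 + s

By polynomial division,
  s**4 − 17s**3 + 81s**2 − 7s − 490 = ((1/3)s − 23/3)(3s**3 + 18s**2 − 75s − 450) + (244s**2 − 432s − 3940)
  3s**3 + 18s**2 − 75s − 450 = ((3/244)s + 711/7442)(244s**2 − 432s − 3940) + ((54756/3721)s − 273780/3721)
  244s**2 − 432s − 3940 = ((226981/13689)s + 733037/13689)((54756/3721)s − 273780/3721) + (0)
Last nonzero remainder: (54756/3721)s − 273780/3721. Dividing through by 54756/3721 gives the monic gcd s − 5.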